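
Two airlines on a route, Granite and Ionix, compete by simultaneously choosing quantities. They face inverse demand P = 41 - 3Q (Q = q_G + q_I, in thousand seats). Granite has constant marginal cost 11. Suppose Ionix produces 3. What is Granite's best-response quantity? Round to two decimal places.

With the rival's output fixed at 3, Granite's profit is π_G = (41 - 3·3 - 3q_G)q_G - (11q_G) = (32 - 3q_G)q_G - (11q_G).
∂π_G/∂q_G = 21 - 6q_G = 0, so q_G = 7/2.

3.50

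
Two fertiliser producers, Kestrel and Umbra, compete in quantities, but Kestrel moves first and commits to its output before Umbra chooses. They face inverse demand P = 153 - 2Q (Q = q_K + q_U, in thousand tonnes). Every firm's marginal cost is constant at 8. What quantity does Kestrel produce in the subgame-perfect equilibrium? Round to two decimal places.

36.25

The follower Umbra best-responds to any q_K: π_U = (153 - 2Q)q_U - 8q_U.
Setting the follower's marginal profit to zero, 145 - 2q_K - 4q_U = 0, i.e. q_U = (145 - 2q_K)/4.
Kestrel substitutes q_U(q_K) into its own profit: π_K = q_K(153 - 2q_K - (145 - 2q_K)/2) - 8q_K = (161/2 - q_K)q_K - 8q_K.
Maximising: ∂π_K/∂q_K = 145/2 - 2q_K = 0, giving q_K = 145/4.
Then q_U = (145 - 2·(145/4))/4 = 145/8.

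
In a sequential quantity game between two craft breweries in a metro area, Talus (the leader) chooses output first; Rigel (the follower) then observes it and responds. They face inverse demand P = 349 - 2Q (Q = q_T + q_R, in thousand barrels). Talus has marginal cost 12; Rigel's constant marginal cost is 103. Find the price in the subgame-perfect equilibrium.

Solve by backward induction. Given q_T, the follower Rigel maximises π_R = (349 - 2q_T - 2q_R)q_R - 103q_R.
Follower FOC: 246 - 2q_T - 4q_R = 0, so q_R(q_T) = (246 - 2q_T)/4.
The leader anticipates this reaction. Substituting into P = 349 - 2Q gives P = 226 - q_T, so π_T = (226 - q_T)q_T - 12q_T.
The leader's first-order condition 214 - 2q_T = 0 yields q_T = 107.
Then q_R = (246 - 2·107)/4 = 8.
Total output Q = 115, so price P = 349 - 2·115 = 119.

119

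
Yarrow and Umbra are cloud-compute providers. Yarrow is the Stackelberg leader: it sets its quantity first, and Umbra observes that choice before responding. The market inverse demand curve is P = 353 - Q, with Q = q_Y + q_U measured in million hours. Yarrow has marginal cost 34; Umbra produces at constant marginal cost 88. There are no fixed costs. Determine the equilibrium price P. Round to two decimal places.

Solve by backward induction. Given q_Y, the follower Umbra maximises π_U = (353 - q_Y - q_U)q_U - 88q_U.
∂π_U/∂q_U = 265 - q_Y - 2q_U = 0 gives the reaction function q_U = (265 - q_Y)/2.
Yarrow substitutes q_U(q_Y) into its own profit: π_Y = q_Y(353 - q_Y - (265 - q_Y)/2) - 34q_Y = (441/2 - (1/2)q_Y)q_Y - 34q_Y.
Maximising: ∂π_Y/∂q_Y = 373/2 - q_Y = 0, giving q_Y = 373/2.
Then q_U = (265 - 373/2)/2 = 157/4.
Total output Q = 903/4, so price P = 353 - 903/4 = 509/4.

127.25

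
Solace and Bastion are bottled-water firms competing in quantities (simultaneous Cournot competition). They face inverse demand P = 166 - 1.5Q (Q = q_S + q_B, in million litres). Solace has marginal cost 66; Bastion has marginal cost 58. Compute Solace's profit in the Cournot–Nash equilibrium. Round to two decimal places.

626.96

Solace's profit: π_S = (166 - 1.5Q)q_S - (66q_S). Setting ∂π_S/∂q_S = 0: 100 - 3q_S - (3/2)(q_B) = 0.
Bastion's first-order condition: 108 - 3q_B - (3/2)(q_S) = 0.
Best responses: q_S = (100 - (3/2)q_B)/3, q_B = (108 - (3/2)q_S)/3.
Solving the pair: q_S = 184/9, q_B = 232/9.
Price P = 166 - (3/2)·(416/9) = 290/3.
Solace's profit: (290/3 - 66)·(184/9) = 626.9630.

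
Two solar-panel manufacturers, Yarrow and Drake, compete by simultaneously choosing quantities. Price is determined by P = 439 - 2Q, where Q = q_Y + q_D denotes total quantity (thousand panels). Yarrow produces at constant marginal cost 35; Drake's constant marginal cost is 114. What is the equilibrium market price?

Yarrow's profit: π_Y = (439 - 2Q)q_Y - (35q_Y). Setting ∂π_Y/∂q_Y = 0: 404 - 4q_Y - 2(q_D) = 0.
Drake's profit: π_D = (439 - 2Q)q_D - (114q_D). Setting ∂π_D/∂q_D = 0: 325 - 4q_D - 2(q_Y) = 0.
Best responses: q_Y = (404 - 2q_D)/4, q_D = (325 - 2q_Y)/4.
Substituting one into the other gives q_Y = 161/2 and q_D = 41.
Total output Q = 243/2, so price P = 439 - 2·(243/2) = 196.

196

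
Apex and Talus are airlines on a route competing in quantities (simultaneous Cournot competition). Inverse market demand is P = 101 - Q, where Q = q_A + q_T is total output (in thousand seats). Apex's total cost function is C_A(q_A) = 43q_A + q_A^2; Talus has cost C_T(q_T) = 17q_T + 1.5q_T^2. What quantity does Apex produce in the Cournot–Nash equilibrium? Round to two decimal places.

Apex's profit: π_A = (101 - Q)q_A - (43q_A + q_A²). Setting ∂π_A/∂q_A = 0: 58 - 4q_A - (q_T) = 0.
Talus's profit: π_T = (101 - Q)q_T - (17q_T + (3/2)q_T²). Setting ∂π_T/∂q_T = 0: 84 - 5q_T - (q_A) = 0.
So q_A = (58 - q_T)/4 and q_T = (84 - q_A)/5.
Solving the pair: q_A = 206/19, q_T = 278/19.

10.84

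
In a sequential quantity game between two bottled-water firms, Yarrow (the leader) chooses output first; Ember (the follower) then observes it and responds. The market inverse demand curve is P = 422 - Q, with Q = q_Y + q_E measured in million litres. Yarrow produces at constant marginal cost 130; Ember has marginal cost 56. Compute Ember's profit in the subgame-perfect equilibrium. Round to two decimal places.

Solve by backward induction. Given q_Y, the follower Ember maximises π_E = (422 - q_Y - q_E)q_E - 56q_E.
∂π_E/∂q_E = 366 - q_Y - 2q_E = 0 gives the reaction function q_E = (366 - q_Y)/2.
The leader anticipates this reaction. Substituting into P = 422 - Q gives P = 239 - (1/2)q_Y, so π_Y = (239 - (1/2)q_Y)q_Y - 130q_Y.
Maximising: ∂π_Y/∂q_Y = 109 - q_Y = 0, giving q_Y = 109.
Then q_E = (366 - 109)/2 = 257/2.
Price P = 422 - 475/2 = 369/2.
Ember's profit: (369/2 - 56)·(257/2) = 16512.2500.

16512.25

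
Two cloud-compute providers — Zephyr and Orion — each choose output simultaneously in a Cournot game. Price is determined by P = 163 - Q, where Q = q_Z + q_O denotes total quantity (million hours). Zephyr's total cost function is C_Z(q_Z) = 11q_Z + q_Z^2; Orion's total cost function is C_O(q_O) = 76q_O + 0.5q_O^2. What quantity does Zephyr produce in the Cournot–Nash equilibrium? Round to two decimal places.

33.55

Zephyr's profit: π_Z = (163 - Q)q_Z - (11q_Z + q_Z²). Setting ∂π_Z/∂q_Z = 0: 152 - 4q_Z - (q_O) = 0.
Orion's profit: π_O = (163 - Q)q_O - (76q_O + (1/2)q_O²). Setting ∂π_O/∂q_O = 0: 87 - 3q_O - (q_Z) = 0.
So q_Z = (152 - q_O)/4 and q_O = (87 - q_Z)/3.
Solving the pair: q_Z = 369/11, q_O = 196/11.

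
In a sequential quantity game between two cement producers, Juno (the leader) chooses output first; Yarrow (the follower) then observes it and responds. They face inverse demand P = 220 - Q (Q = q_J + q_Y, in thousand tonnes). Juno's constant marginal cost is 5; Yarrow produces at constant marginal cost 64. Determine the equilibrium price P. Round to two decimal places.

The follower Yarrow best-responds to any q_J: π_Y = (220 - Q)q_Y - 64q_Y.
Follower FOC: 156 - q_J - 2q_Y = 0, so q_Y(q_J) = (156 - q_J)/2.
The leader anticipates this reaction. Substituting into P = 220 - Q gives P = 142 - (1/2)q_J, so π_J = (142 - (1/2)q_J)q_J - 5q_J.
Maximising: ∂π_J/∂q_J = 137 - q_J = 0, giving q_J = 137.
Then q_Y = (156 - 137)/2 = 19/2.
Total output Q = 293/2, so price P = 220 - 293/2 = 147/2.

73.50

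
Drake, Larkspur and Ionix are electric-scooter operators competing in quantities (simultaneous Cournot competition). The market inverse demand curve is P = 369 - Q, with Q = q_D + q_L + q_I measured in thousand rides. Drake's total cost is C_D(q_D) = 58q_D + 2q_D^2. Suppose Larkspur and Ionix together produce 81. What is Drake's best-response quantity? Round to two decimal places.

38.33

With rivals' combined output fixed at 81, Drake's profit is π_D = (369 - 81 - q_D)q_D - (58q_D + 2q_D²) = (288 - q_D)q_D - (58q_D + 2q_D²).
∂π_D/∂q_D = 230 - 6q_D = 0, so q_D = 115/3.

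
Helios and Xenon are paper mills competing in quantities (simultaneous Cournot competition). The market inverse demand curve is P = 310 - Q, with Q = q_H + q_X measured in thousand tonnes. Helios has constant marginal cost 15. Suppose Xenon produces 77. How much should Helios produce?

With the rival's output fixed at 77, Helios's profit is π_H = (310 - 77 - q_H)q_H - (15q_H) = (233 - q_H)q_H - (15q_H).
∂π_H/∂q_H = 218 - 2q_H = 0, so q_H = 109.

109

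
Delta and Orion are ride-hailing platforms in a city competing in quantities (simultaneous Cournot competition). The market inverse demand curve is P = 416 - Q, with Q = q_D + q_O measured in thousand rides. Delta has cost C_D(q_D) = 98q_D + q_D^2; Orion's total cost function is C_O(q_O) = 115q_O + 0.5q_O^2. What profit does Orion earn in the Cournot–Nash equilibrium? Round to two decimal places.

9731.36

Delta's profit: π_D = (416 - Q)q_D - (98q_D + q_D²). Setting ∂π_D/∂q_D = 0: 318 - 4q_D - (q_O) = 0.
Orion's profit: π_O = (416 - Q)q_O - (115q_O + (1/2)q_O²). Setting ∂π_O/∂q_O = 0: 301 - 3q_O - (q_D) = 0.
So q_D = (318 - q_O)/4 and q_O = (301 - q_D)/3.
Substituting one into the other gives q_D = 653/11 and q_O = 886/11.
Price P = 416 - 1539/11 = 276.0909.
Orion's profit: 276.0909·(886/11) - 115·(886/11) - (1/2)(886/11)² = 9731.3554.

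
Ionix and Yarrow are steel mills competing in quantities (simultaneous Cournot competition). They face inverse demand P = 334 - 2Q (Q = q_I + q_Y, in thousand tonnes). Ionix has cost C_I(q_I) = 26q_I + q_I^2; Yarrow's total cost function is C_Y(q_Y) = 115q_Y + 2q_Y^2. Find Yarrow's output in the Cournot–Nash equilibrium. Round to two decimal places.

Ionix's profit: π_I = (334 - 2Q)q_I - (26q_I + q_I²). Setting ∂π_I/∂q_I = 0: 308 - 6q_I - 2(q_Y) = 0.
Yarrow's profit: π_Y = (334 - 2Q)q_Y - (115q_Y + 2q_Y²). Setting ∂π_Y/∂q_Y = 0: 219 - 8q_Y - 2(q_I) = 0.
Best responses: q_I = (308 - 2q_Y)/6, q_Y = (219 - 2q_I)/8.
Substituting one into the other gives q_I = 1013/22 and q_Y = 349/22.

15.86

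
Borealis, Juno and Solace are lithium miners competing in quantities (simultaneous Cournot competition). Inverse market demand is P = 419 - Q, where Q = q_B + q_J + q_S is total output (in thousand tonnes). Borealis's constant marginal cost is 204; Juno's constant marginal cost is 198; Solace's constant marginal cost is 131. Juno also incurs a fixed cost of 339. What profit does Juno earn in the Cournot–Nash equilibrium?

1261

Borealis's profit: π_B = (419 - Q)q_B - (204q_B). Setting ∂π_B/∂q_B = 0: 215 - 2q_B - (q_J + q_S) = 0.
Juno's profit: π_J = (419 - Q)q_J - (198q_J). Setting ∂π_J/∂q_J = 0: 221 - 2q_J - (q_B + q_S) = 0.
Solace's profit: π_S = (419 - Q)q_S - (131q_S). Setting ∂π_S/∂q_S = 0: 288 - 2q_S - (q_B + q_J) = 0.
Summing all 3 equations gives 724 − 4Q = 0, hence Q = 181.
Back-substituting: q_B = (215 − 181) = 34, q_J = (221 − 181) = 40, q_S = (288 − 181) = 107.
Price P = 419 - 181 = 238.
Juno's profit: (238 - 198)·40 - 339 = 1261.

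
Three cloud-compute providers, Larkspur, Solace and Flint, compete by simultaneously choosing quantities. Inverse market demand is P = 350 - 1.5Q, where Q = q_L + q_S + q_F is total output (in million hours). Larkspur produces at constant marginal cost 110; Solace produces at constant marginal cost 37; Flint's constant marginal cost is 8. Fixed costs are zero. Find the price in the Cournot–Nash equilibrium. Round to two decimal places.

126.25

Larkspur's profit: π_L = (350 - 1.5Q)q_L - (110q_L). Setting ∂π_L/∂q_L = 0: 240 - 3q_L - (3/2)(q_S + q_F) = 0.
Solace's first-order condition: 313 - 3q_S - (3/2)(q_L + q_F) = 0.
Flint's first-order condition: 342 - 3q_F - (3/2)(q_L + q_S) = 0.
Adding the 3 conditions: 895 − 3Q − 3Q = 0, i.e. Q = 895/6.
Back-substituting: q_L = (240 − 895/4)/(3/2) = 65/6, q_S = (313 − 895/4)/(3/2) = 119/2, q_F = (342 − 895/4)/(3/2) = 473/6.
Total output Q = 895/6, so price P = 350 - (3/2)·(895/6) = 505/4.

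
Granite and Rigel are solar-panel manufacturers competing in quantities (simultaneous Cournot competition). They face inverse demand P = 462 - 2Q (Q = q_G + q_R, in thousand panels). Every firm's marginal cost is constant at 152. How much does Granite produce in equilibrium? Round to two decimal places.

51.67

A representative firm's profit is π_i = q_i(462 - 2Q) - 152q_i.
Setting ∂π_i/∂q_i = 0 with rivals' quantities fixed: 310 - 4q_i - 2q_j = 0.
With identical firms every q_j equals q_i, so q_j = q_i and 310 = 6q_i, giving q_i = 155/3.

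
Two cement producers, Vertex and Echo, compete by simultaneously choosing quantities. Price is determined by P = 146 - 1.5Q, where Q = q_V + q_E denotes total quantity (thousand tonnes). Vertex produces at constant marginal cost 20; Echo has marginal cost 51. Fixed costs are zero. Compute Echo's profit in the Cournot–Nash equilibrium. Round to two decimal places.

303.41

Vertex's profit: π_V = (146 - 1.5Q)q_V - (20q_V). Setting ∂π_V/∂q_V = 0: 126 - 3q_V - (3/2)(q_E) = 0.
Echo's first-order condition: 95 - 3q_E - (3/2)(q_V) = 0.
Rearranging gives the reaction functions q_V = (126 - (3/2)q_E)/3 and q_E = (95 - (3/2)q_V)/3.
Solving the pair: q_V = 314/9, q_E = 128/9.
Price P = 146 - (3/2)·(442/9) = 217/3.
Echo's profit: (217/3 - 51)·(128/9) = 303.4074.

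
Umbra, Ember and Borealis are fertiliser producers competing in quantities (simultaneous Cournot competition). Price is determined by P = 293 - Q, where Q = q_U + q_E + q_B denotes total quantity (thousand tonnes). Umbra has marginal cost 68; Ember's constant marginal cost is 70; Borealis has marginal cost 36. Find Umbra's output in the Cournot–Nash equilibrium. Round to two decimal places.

48.75

Umbra's profit: π_U = (293 - Q)q_U - (68q_U). Setting ∂π_U/∂q_U = 0: 225 - 2q_U - (q_E + q_B) = 0.
Ember's profit: π_E = (293 - Q)q_E - (70q_E). Setting ∂π_E/∂q_E = 0: 223 - 2q_E - (q_U + q_B) = 0.
Borealis's profit: π_B = (293 - Q)q_B - (36q_B). Setting ∂π_B/∂q_B = 0: 257 - 2q_B - (q_U + q_E) = 0.
Summing all 3 equations gives 705 − 4Q = 0, hence Q = 705/4.
Back-substituting: q_U = (225 − 705/4) = 195/4, q_E = (223 − 705/4) = 187/4, q_B = (257 − 705/4) = 323/4.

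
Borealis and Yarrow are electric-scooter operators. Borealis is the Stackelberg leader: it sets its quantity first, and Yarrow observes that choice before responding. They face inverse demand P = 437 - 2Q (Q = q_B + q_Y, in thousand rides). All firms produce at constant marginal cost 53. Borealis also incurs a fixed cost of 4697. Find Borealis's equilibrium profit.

Solve by backward induction. Given q_B, the follower Yarrow maximises π_Y = (437 - 2q_B - 2q_Y)q_Y - 53q_Y.
Setting the follower's marginal profit to zero, 384 - 2q_B - 4q_Y = 0, i.e. q_Y = (384 - 2q_B)/4.
The leader anticipates this reaction. Substituting into P = 437 - 2Q gives P = 245 - q_B, so π_B = (245 - q_B)q_B - 53q_B.
Leader FOC: 192 - 2q_B = 0, so q_B = 96.
Then q_Y = (384 - 2·96)/4 = 48.
Price P = 437 - 2·144 = 149.
Borealis's profit: (149 - 53)·96 - 4697 = 4519.

4519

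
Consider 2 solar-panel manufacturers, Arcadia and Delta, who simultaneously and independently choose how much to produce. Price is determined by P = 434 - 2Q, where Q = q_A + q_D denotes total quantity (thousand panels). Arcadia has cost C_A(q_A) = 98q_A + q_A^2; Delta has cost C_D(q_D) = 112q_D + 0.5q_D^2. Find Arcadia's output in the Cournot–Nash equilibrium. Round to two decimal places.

39.85

Arcadia's profit: π_A = (434 - 2Q)q_A - (98q_A + q_A²). Setting ∂π_A/∂q_A = 0: 336 - 6q_A - 2(q_D) = 0.
Delta's first-order condition: 322 - 5q_D - 2(q_A) = 0.
Rearranging gives the reaction functions q_A = (336 - 2q_D)/6 and q_D = (322 - 2q_A)/5.
Substituting one into the other gives q_A = 518/13 and q_D = 630/13.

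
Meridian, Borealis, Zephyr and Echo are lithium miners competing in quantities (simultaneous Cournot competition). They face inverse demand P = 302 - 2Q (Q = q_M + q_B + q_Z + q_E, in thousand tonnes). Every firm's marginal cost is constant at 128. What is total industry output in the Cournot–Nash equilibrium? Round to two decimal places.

Each firm earns π_i = (302 - 2Q)q_i - 128q_i.
Setting ∂π_i/∂q_i = 0 with rivals' quantities fixed: 174 - 4q_i - 2·Σ_{j≠i} q_j = 0.
With identical firms every q_j equals q_i, so Σ_{j≠i} q_j = 3q_i and 174 = 10q_i, giving q_i = 87/5.
Total output Q = 87/5 + 87/5 + 87/5 + 87/5 = 348/5.

69.60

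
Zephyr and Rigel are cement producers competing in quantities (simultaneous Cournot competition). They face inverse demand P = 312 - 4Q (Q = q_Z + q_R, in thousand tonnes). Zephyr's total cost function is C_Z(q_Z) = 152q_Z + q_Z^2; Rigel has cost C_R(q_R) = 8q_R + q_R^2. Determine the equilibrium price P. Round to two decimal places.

179.43

Zephyr's profit: π_Z = (312 - 4Q)q_Z - (152q_Z + q_Z²). Setting ∂π_Z/∂q_Z = 0: 160 - 10q_Z - 4(q_R) = 0.
Rigel's first-order condition: 304 - 10q_R - 4(q_Z) = 0.
Best responses: q_Z = (160 - 4q_R)/10, q_R = (304 - 4q_Z)/10.
Substituting one into the other gives q_Z = 32/7 and q_R = 200/7.
Total output Q = 232/7, so price P = 312 - 4·(232/7) = 1256/7.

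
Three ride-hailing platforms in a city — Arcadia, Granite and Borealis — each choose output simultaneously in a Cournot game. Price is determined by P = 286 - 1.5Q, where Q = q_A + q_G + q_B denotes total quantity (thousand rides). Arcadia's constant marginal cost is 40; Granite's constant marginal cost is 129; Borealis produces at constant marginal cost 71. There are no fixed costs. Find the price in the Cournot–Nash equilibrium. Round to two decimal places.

Arcadia's profit: π_A = (286 - 1.5Q)q_A - (40q_A). Setting ∂π_A/∂q_A = 0: 246 - 3q_A - (3/2)(q_G + q_B) = 0.
Granite's profit: π_G = (286 - 1.5Q)q_G - (129q_G). Setting ∂π_G/∂q_G = 0: 157 - 3q_G - (3/2)(q_A + q_B) = 0.
Borealis's first-order condition: 215 - 3q_B - (3/2)(q_A + q_G) = 0.
Summing all 3 equations gives 618 − 6Q = 0, hence Q = 103.
Back-substituting: q_A = (246 − 309/2)/(3/2) = 61, q_G = (157 − 309/2)/(3/2) = 5/3, q_B = (215 − 309/2)/(3/2) = 121/3.
Total output Q = 103, so price P = 286 - (3/2)·103 = 263/2.

131.50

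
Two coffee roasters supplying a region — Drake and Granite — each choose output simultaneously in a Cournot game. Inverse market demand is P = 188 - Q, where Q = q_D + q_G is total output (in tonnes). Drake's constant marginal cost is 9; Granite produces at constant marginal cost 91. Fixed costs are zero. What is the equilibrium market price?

Drake's profit: π_D = (188 - Q)q_D - (9q_D). Setting ∂π_D/∂q_D = 0: 179 - 2q_D - (q_G) = 0.
Granite's first-order condition: 97 - 2q_G - (q_D) = 0.
Rearranging gives the reaction functions q_D = (179 - q_G)/2 and q_G = (97 - q_D)/2.
Substituting one into the other gives q_D = 87 and q_G = 5.
Total output Q = 92, so price P = 188 - 92 = 96.

96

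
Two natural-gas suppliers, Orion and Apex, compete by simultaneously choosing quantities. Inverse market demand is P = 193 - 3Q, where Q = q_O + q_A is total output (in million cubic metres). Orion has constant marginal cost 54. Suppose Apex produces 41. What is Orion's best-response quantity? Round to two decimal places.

2.67

With the rival's output fixed at 41, Orion's profit is π_O = (193 - 3·41 - 3q_O)q_O - (54q_O) = (70 - 3q_O)q_O - (54q_O).
∂π_O/∂q_O = 16 - 6q_O = 0, so q_O = 8/3.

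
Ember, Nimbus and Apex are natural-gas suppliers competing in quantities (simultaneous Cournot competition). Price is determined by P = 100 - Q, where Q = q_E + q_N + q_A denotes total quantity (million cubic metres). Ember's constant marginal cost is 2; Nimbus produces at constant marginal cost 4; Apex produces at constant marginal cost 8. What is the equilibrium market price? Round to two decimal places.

28.50

Ember's profit: π_E = (100 - Q)q_E - (2q_E). Setting ∂π_E/∂q_E = 0: 98 - 2q_E - (q_N + q_A) = 0.
Nimbus's profit: π_N = (100 - Q)q_N - (4q_N). Setting ∂π_N/∂q_N = 0: 96 - 2q_N - (q_E + q_A) = 0.
Apex's profit: π_A = (100 - Q)q_A - (8q_A). Setting ∂π_A/∂q_A = 0: 92 - 2q_A - (q_E + q_N) = 0.
Adding the 3 conditions: 286 − 2Q − 2Q = 0, i.e. Q = 143/2.
Back-substituting: q_E = (98 − 143/2) = 53/2, q_N = (96 − 143/2) = 49/2, q_A = (92 − 143/2) = 41/2.
Total output Q = 143/2, so price P = 100 - 143/2 = 57/2.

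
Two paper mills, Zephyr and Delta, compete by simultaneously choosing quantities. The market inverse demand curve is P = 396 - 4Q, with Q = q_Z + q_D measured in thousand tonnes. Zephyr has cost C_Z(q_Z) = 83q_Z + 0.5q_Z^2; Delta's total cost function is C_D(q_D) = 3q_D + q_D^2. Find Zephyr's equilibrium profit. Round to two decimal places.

1994.73

Zephyr's profit: π_Z = (396 - 4Q)q_Z - (83q_Z + (1/2)q_Z²). Setting ∂π_Z/∂q_Z = 0: 313 - 9q_Z - 4(q_D) = 0.
Delta's profit: π_D = (396 - 4Q)q_D - (3q_D + q_D²). Setting ∂π_D/∂q_D = 0: 393 - 10q_D - 4(q_Z) = 0.
Best responses: q_Z = (313 - 4q_D)/9, q_D = (393 - 4q_Z)/10.
Solving the pair: q_Z = 779/37, q_D = 30.8784.
Price P = 396 - 4·51.9324 = 188.2703.
Zephyr's profit: 188.2703·(779/37) - 83·(779/37) - (1/2)(779/37)² = 1994.7294.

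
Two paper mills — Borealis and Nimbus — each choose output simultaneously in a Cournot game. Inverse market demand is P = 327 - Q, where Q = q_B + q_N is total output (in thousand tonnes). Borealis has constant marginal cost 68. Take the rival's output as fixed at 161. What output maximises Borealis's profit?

49

With the rival's output fixed at 161, Borealis's profit is π_B = (327 - 161 - q_B)q_B - (68q_B) = (166 - q_B)q_B - (68q_B).
∂π_B/∂q_B = 98 - 2q_B = 0, so q_B = 49.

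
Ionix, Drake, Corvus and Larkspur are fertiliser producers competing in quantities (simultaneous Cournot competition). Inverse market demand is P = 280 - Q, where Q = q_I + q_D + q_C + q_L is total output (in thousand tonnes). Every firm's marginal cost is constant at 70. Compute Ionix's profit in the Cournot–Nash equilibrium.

1764

A representative firm's profit is π_i = q_i(280 - Q) - 70q_i.
Setting ∂π_i/∂q_i = 0 with rivals' quantities fixed: 210 - 2q_i - Σ_{j≠i} q_j = 0.
By symmetry each firm produces the same amount; substituting Σ_{j≠i} q_j = 3q_i yields q_i = 210/5 = 42.
Price P = 280 - 168 = 112.
Ionix's profit: (112 - 70)·42 = 1764.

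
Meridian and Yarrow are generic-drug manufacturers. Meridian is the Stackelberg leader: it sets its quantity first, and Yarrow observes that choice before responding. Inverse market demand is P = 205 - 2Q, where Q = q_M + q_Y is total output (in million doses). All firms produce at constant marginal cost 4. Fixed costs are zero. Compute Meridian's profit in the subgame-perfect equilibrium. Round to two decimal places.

Solve by backward induction. Given q_M, the follower Yarrow maximises π_Y = (205 - 2q_M - 2q_Y)q_Y - 4q_Y.
∂π_Y/∂q_Y = 201 - 2q_M - 4q_Y = 0 gives the reaction function q_Y = (201 - 2q_M)/4.
The leader anticipates this reaction. Substituting into P = 205 - 2Q gives P = 209/2 - q_M, so π_M = (209/2 - q_M)q_M - 4q_M.
Maximising: ∂π_M/∂q_M = 201/2 - 2q_M = 0, giving q_M = 201/4.
Then q_Y = (201 - 2·(201/4))/4 = 201/8.
Price P = 205 - 2·(603/8) = 217/4.
Meridian's profit: (217/4 - 4)·(201/4) = 2525.0625.

2525.06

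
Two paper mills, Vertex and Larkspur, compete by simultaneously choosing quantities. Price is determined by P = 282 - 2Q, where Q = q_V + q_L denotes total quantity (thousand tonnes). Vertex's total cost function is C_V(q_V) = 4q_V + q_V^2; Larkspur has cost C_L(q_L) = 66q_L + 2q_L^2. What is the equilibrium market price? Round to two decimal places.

Vertex's profit: π_V = (282 - 2Q)q_V - (4q_V + q_V²). Setting ∂π_V/∂q_V = 0: 278 - 6q_V - 2(q_L) = 0.
Larkspur's first-order condition: 216 - 8q_L - 2(q_V) = 0.
Best responses: q_V = (278 - 2q_L)/6, q_L = (216 - 2q_V)/8.
Substituting one into the other gives q_V = 448/11 and q_L = 185/11.
Total output Q = 633/11, so price P = 282 - 2·(633/11) = 1836/11.

166.91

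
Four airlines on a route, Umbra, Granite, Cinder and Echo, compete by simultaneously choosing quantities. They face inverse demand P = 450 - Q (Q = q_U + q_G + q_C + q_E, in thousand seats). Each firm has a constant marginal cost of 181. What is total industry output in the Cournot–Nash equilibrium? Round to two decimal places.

215.20

A representative firm's profit is π_i = q_i(450 - Q) - 181q_i.
First-order condition (treating rivals' output as given): 269 - 2q_i - Σ_{j≠i} q_j = 0.
With identical firms every q_j equals q_i, so Σ_{j≠i} q_j = 3q_i and 269 = 5q_i, giving q_i = 269/5.
Total output Q = 269/5 + 269/5 + 269/5 + 269/5 = 1076/5.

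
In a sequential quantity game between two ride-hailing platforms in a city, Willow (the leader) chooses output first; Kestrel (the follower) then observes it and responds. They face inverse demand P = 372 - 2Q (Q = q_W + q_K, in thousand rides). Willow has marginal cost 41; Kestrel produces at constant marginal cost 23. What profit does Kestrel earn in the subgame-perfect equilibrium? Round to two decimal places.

4632.03

The follower Kestrel best-responds to any q_W: π_K = (372 - 2Q)q_K - 23q_K.
∂π_K/∂q_K = 349 - 2q_W - 4q_K = 0 gives the reaction function q_K = (349 - 2q_W)/4.
Willow substitutes q_K(q_W) into its own profit: π_W = q_W(372 - 2q_W - (349 - 2q_W)/2) - 41q_W = (395/2 - q_W)q_W - 41q_W.
Maximising: ∂π_W/∂q_W = 313/2 - 2q_W = 0, giving q_W = 313/4.
Then q_K = (349 - 2·(313/4))/4 = 385/8.
Price P = 372 - 2·(1011/8) = 477/4.
Kestrel's profit: (477/4 - 23)·(385/8) = 4632.0313.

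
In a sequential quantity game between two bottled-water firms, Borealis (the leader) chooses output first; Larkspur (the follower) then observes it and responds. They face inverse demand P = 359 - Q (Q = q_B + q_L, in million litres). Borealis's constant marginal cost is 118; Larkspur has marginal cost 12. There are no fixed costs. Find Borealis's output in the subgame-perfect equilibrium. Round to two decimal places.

Solve by backward induction. Given q_B, the follower Larkspur maximises π_L = (359 - q_B - q_L)q_L - 12q_L.
Follower FOC: 347 - q_B - 2q_L = 0, so q_L(q_B) = (347 - q_B)/2.
Borealis substitutes q_L(q_B) into its own profit: π_B = q_B(359 - q_B - (347 - q_B)/2) - 118q_B = (371/2 - (1/2)q_B)q_B - 118q_B.
Maximising: ∂π_B/∂q_B = 135/2 - q_B = 0, giving q_B = 135/2.
Then q_L = (347 - 135/2)/2 = 559/4.

67.50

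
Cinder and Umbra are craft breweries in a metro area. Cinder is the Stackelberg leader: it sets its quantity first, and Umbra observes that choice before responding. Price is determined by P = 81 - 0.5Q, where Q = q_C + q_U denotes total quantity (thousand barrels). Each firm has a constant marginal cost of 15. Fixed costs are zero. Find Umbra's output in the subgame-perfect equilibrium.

33

The follower Umbra best-responds to any q_C: π_U = (81 - 0.5Q)q_U - 15q_U.
∂π_U/∂q_U = 66 - (1/2)q_C - q_U = 0 gives the reaction function q_U = (66 - (1/2)q_C).
The leader anticipates this reaction. Substituting into P = 81 - 0.5Q gives P = 48 - (1/4)q_C, so π_C = (48 - (1/4)q_C)q_C - 15q_C.
Leader FOC: 33 - (1/2)q_C = 0, so q_C = 66.
Then q_U = (66 - (1/2)·66) = 33.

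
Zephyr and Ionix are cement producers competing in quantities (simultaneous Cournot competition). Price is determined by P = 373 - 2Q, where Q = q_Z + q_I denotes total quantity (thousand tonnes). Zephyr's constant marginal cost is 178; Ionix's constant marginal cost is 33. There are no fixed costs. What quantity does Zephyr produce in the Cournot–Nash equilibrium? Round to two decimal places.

8.33

Zephyr's profit: π_Z = (373 - 2Q)q_Z - (178q_Z). Setting ∂π_Z/∂q_Z = 0: 195 - 4q_Z - 2(q_I) = 0.
Ionix's profit: π_I = (373 - 2Q)q_I - (33q_I). Setting ∂π_I/∂q_I = 0: 340 - 4q_I - 2(q_Z) = 0.
Best responses: q_Z = (195 - 2q_I)/4, q_I = (340 - 2q_Z)/4.
Substituting one into the other gives q_Z = 25/3 and q_I = 485/6.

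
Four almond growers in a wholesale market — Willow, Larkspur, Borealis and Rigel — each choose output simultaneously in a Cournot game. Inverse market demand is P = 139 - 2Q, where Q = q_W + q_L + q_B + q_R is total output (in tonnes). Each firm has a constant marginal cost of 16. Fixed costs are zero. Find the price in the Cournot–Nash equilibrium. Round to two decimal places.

A representative firm's profit is π_i = q_i(139 - 2Q) - 16q_i.
Setting ∂π_i/∂q_i = 0 with rivals' quantities fixed: 123 - 4q_i - 2·Σ_{j≠i} q_j = 0.
By symmetry each firm produces the same amount; substituting Σ_{j≠i} q_j = 3q_i yields q_i = 123/10.
Total output Q = 246/5, so price P = 139 - 2·(246/5) = 203/5.

40.60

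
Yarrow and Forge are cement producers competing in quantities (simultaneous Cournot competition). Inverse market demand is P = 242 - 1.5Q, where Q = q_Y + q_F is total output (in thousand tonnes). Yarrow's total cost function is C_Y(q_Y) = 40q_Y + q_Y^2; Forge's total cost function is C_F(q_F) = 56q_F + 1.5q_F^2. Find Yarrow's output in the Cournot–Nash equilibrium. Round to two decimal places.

Yarrow's profit: π_Y = (242 - 1.5Q)q_Y - (40q_Y + q_Y²). Setting ∂π_Y/∂q_Y = 0: 202 - 5q_Y - (3/2)(q_F) = 0.
Forge's first-order condition: 186 - 6q_F - (3/2)(q_Y) = 0.
Rearranging gives the reaction functions q_Y = (202 - (3/2)q_F)/5 and q_F = (186 - (3/2)q_Y)/6.
Solving the pair: q_Y = 1244/37, q_F = 836/37.

33.62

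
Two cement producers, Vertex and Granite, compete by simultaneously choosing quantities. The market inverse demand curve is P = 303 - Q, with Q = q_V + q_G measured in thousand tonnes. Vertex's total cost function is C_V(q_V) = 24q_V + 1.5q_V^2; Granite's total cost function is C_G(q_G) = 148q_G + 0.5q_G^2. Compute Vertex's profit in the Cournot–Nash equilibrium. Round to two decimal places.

5932.70

Vertex's profit: π_V = (303 - Q)q_V - (24q_V + (3/2)q_V²). Setting ∂π_V/∂q_V = 0: 279 - 5q_V - (q_G) = 0.
Granite's first-order condition: 155 - 3q_G - (q_V) = 0.
So q_V = (279 - q_G)/5 and q_G = (155 - q_V)/3.
Solving the pair: q_V = 341/7, q_G = 248/7.
Price P = 303 - 589/7 = 1532/7.
Vertex's profit: (1532/7)·(341/7) - 24·(341/7) - (3/2)(341/7)² = 5932.7041.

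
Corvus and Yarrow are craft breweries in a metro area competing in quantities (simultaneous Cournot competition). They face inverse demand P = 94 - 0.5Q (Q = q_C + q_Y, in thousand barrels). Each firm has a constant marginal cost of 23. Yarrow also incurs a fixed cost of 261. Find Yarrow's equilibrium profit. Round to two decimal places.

A representative firm's profit is π_i = q_i(94 - 0.5Q) - 23q_i.
First-order condition (treating rivals' output as given): 71 - q_i - (1/2)q_j = 0.
With identical firms every q_j equals q_i, so q_j = q_i and 71 = (3/2)q_i, giving q_i = 142/3.
Price P = 94 - (1/2)·(284/3) = 140/3.
Yarrow's profit: (140/3 - 23)·(142/3) - 261 = 859.2222.

859.22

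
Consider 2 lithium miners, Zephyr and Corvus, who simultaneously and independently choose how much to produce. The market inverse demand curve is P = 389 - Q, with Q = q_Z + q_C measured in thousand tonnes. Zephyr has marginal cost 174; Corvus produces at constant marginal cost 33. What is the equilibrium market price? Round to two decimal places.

Zephyr's profit: π_Z = (389 - Q)q_Z - (174q_Z). Setting ∂π_Z/∂q_Z = 0: 215 - 2q_Z - (q_C) = 0.
Corvus's first-order condition: 356 - 2q_C - (q_Z) = 0.
Best responses: q_Z = (215 - q_C)/2, q_C = (356 - q_Z)/2.
Solving the pair: q_Z = 74/3, q_C = 497/3.
Total output Q = 571/3, so price P = 389 - 571/3 = 596/3.

198.67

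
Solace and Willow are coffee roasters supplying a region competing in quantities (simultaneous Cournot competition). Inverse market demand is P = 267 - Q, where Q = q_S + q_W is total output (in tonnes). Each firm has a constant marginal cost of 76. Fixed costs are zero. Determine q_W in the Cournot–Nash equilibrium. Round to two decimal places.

A representative firm's profit is π_i = q_i(267 - Q) - 76q_i.
First-order condition (treating rivals' output as given): 191 - 2q_i - q_j = 0.
By symmetry each firm produces the same amount; substituting q_j = q_i yields q_i = 191/3.

63.67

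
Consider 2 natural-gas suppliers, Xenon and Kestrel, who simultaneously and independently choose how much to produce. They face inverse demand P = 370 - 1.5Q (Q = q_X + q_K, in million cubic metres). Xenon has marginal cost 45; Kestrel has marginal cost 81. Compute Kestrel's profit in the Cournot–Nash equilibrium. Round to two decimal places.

Xenon's profit: π_X = (370 - 1.5Q)q_X - (45q_X). Setting ∂π_X/∂q_X = 0: 325 - 3q_X - (3/2)(q_K) = 0.
Kestrel's first-order condition: 289 - 3q_K - (3/2)(q_X) = 0.
Rearranging gives the reaction functions q_X = (325 - (3/2)q_K)/3 and q_K = (289 - (3/2)q_X)/3.
Solving the pair: q_X = 722/9, q_K = 506/9.
Price P = 370 - (3/2)·(1228/9) = 496/3.
Kestrel's profit: (496/3 - 81)·(506/9) = 4741.4074.

4741.41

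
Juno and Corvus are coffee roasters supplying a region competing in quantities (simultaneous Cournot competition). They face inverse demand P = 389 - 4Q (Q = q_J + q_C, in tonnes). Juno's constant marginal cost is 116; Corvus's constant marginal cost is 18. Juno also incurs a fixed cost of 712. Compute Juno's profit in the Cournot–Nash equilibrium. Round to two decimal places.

138.69

Juno's profit: π_J = (389 - 4Q)q_J - (116q_J). Setting ∂π_J/∂q_J = 0: 273 - 8q_J - 4(q_C) = 0.
Corvus's first-order condition: 371 - 8q_C - 4(q_J) = 0.
Rearranging gives the reaction functions q_J = (273 - 4q_C)/8 and q_C = (371 - 4q_J)/8.
Solving the pair: q_J = 175/12, q_C = 469/12.
Price P = 389 - 4·(161/3) = 523/3.
Juno's profit: (523/3 - 116)·(175/12) - 712 = 138.6944.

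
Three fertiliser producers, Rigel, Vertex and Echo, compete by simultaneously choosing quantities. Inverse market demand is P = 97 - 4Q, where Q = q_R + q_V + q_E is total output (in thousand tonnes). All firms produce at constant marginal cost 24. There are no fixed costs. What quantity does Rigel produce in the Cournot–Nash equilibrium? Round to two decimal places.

4.56

A representative firm's profit is π_i = q_i(97 - 4Q) - 24q_i.
First-order condition (treating rivals' output as given): 73 - 8q_i - 4·Σ_{j≠i} q_j = 0.
With identical firms every q_j equals q_i, so Σ_{j≠i} q_j = 2q_i and 73 = 16q_i, giving q_i = 73/16.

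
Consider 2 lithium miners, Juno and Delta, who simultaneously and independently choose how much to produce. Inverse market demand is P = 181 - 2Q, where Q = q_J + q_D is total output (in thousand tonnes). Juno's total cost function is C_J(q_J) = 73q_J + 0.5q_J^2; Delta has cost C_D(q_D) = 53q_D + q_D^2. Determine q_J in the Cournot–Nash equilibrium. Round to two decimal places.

Juno's profit: π_J = (181 - 2Q)q_J - (73q_J + (1/2)q_J²). Setting ∂π_J/∂q_J = 0: 108 - 5q_J - 2(q_D) = 0.
Delta's first-order condition: 128 - 6q_D - 2(q_J) = 0.
So q_J = (108 - 2q_D)/5 and q_D = (128 - 2q_J)/6.
Substituting one into the other gives q_J = 196/13 and q_D = 212/13.

15.08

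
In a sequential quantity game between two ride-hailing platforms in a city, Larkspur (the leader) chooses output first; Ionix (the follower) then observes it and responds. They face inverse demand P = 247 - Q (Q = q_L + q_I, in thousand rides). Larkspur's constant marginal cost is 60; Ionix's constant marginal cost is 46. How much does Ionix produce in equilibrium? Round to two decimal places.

57.25

The follower Ionix best-responds to any q_L: π_I = (247 - Q)q_I - 46q_I.
Setting the follower's marginal profit to zero, 201 - q_L - 2q_I = 0, i.e. q_I = (201 - q_L)/2.
Larkspur substitutes q_I(q_L) into its own profit: π_L = q_L(247 - q_L - (201 - q_L)/2) - 60q_L = (293/2 - (1/2)q_L)q_L - 60q_L.
The leader's first-order condition 173/2 - q_L = 0 yields q_L = 173/2.
Then q_I = (201 - 173/2)/2 = 229/4.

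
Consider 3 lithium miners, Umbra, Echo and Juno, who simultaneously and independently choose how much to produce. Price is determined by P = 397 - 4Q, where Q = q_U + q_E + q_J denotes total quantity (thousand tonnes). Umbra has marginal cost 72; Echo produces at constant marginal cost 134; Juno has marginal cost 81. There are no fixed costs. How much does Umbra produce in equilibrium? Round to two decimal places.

Umbra's profit: π_U = (397 - 4Q)q_U - (72q_U). Setting ∂π_U/∂q_U = 0: 325 - 8q_U - 4(q_E + q_J) = 0.
Echo's first-order condition: 263 - 8q_E - 4(q_U + q_J) = 0.
Juno's first-order condition: 316 - 8q_J - 4(q_U + q_E) = 0.
Summing all 3 equations gives 904 − 16Q = 0, hence Q = 113/2.
Back-substituting: q_U = (325 − 226)/4 = 99/4, q_E = (263 − 226)/4 = 37/4, q_J = (316 − 226)/4 = 45/2.

24.75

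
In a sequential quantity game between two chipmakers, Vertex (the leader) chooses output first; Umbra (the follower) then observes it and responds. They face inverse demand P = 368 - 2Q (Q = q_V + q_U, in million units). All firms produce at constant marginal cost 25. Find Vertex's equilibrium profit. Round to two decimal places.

Solve by backward induction. Given q_V, the follower Umbra maximises π_U = (368 - 2q_V - 2q_U)q_U - 25q_U.
Setting the follower's marginal profit to zero, 343 - 2q_V - 4q_U = 0, i.e. q_U = (343 - 2q_V)/4.
Vertex substitutes q_U(q_V) into its own profit: π_V = q_V(368 - 2q_V - (343 - 2q_V)/2) - 25q_V = (393/2 - q_V)q_V - 25q_V.
Maximising: ∂π_V/∂q_V = 343/2 - 2q_V = 0, giving q_V = 343/4.
Then q_U = (343 - 2·(343/4))/4 = 343/8.
Price P = 368 - 2·(1029/8) = 443/4.
Vertex's profit: (443/4 - 25)·(343/4) = 7353.0625.

7353.06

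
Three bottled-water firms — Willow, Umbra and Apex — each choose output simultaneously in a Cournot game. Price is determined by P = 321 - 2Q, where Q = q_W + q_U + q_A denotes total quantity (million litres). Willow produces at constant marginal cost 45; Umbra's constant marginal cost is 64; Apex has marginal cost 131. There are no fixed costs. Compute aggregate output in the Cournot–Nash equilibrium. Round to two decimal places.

Willow's profit: π_W = (321 - 2Q)q_W - (45q_W). Setting ∂π_W/∂q_W = 0: 276 - 4q_W - 2(q_U + q_A) = 0.
Umbra's profit: π_U = (321 - 2Q)q_U - (64q_U). Setting ∂π_U/∂q_U = 0: 257 - 4q_U - 2(q_W + q_A) = 0.
Apex's first-order condition: 190 - 4q_A - 2(q_W + q_U) = 0.
Summing all 3 equations gives 723 − 8Q = 0, hence Q = 723/8.
Back-substituting: q_W = (276 − 723/4)/2 = 381/8, q_U = (257 − 723/4)/2 = 305/8, q_A = (190 − 723/4)/2 = 37/8.
Total output Q = 381/8 + 305/8 + 37/8 = 723/8.

90.38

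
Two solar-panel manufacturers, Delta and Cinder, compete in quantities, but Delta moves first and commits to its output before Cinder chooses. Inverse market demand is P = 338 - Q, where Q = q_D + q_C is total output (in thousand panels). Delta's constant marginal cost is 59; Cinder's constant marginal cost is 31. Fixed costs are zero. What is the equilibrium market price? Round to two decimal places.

Solve by backward induction. Given q_D, the follower Cinder maximises π_C = (338 - q_D - q_C)q_C - 31q_C.
∂π_C/∂q_C = 307 - q_D - 2q_C = 0 gives the reaction function q_C = (307 - q_D)/2.
Delta substitutes q_C(q_D) into its own profit: π_D = q_D(338 - q_D - (307 - q_D)/2) - 59q_D = (369/2 - (1/2)q_D)q_D - 59q_D.
The leader's first-order condition 251/2 - q_D = 0 yields q_D = 251/2.
Then q_C = (307 - 251/2)/2 = 363/4.
Total output Q = 865/4, so price P = 338 - 865/4 = 487/4.

121.75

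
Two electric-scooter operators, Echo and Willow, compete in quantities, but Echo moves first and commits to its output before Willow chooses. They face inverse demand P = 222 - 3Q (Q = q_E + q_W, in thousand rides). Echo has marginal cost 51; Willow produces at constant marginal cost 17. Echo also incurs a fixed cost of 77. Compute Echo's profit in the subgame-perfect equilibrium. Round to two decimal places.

Solve by backward induction. Given q_E, the follower Willow maximises π_W = (222 - 3q_E - 3q_W)q_W - 17q_W.
∂π_W/∂q_W = 205 - 3q_E - 6q_W = 0 gives the reaction function q_W = (205 - 3q_E)/6.
Echo substitutes q_W(q_E) into its own profit: π_E = q_E(222 - 3q_E - (205 - 3q_E)/2) - 51q_E = (239/2 - (3/2)q_E)q_E - 51q_E.
The leader's first-order condition 137/2 - 3q_E = 0 yields q_E = 137/6.
Then q_W = (205 - 3·(137/6))/6 = 91/4.
Price P = 222 - 3·(547/12) = 341/4.
Echo's profit: (341/4 - 51)·(137/6) - 77 = 705.0417.

705.04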